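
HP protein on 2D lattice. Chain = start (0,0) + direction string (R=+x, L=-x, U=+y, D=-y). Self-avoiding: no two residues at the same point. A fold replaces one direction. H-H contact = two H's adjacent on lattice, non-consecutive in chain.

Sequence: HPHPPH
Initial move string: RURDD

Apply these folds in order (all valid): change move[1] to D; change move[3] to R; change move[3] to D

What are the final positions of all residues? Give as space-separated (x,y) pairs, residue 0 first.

Initial moves: RURDD
Fold: move[1]->D => RDRDD (positions: [(0, 0), (1, 0), (1, -1), (2, -1), (2, -2), (2, -3)])
Fold: move[3]->R => RDRRD (positions: [(0, 0), (1, 0), (1, -1), (2, -1), (3, -1), (3, -2)])
Fold: move[3]->D => RDRDD (positions: [(0, 0), (1, 0), (1, -1), (2, -1), (2, -2), (2, -3)])

Answer: (0,0) (1,0) (1,-1) (2,-1) (2,-2) (2,-3)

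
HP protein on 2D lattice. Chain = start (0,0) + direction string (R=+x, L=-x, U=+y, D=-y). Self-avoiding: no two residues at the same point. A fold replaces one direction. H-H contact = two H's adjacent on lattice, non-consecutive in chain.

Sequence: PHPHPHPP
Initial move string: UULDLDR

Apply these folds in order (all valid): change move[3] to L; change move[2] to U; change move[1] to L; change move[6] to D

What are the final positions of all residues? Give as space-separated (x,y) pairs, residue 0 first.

Answer: (0,0) (0,1) (-1,1) (-1,2) (-2,2) (-3,2) (-3,1) (-3,0)

Derivation:
Initial moves: UULDLDR
Fold: move[3]->L => UULLLDR (positions: [(0, 0), (0, 1), (0, 2), (-1, 2), (-2, 2), (-3, 2), (-3, 1), (-2, 1)])
Fold: move[2]->U => UUULLDR (positions: [(0, 0), (0, 1), (0, 2), (0, 3), (-1, 3), (-2, 3), (-2, 2), (-1, 2)])
Fold: move[1]->L => ULULLDR (positions: [(0, 0), (0, 1), (-1, 1), (-1, 2), (-2, 2), (-3, 2), (-3, 1), (-2, 1)])
Fold: move[6]->D => ULULLDD (positions: [(0, 0), (0, 1), (-1, 1), (-1, 2), (-2, 2), (-3, 2), (-3, 1), (-3, 0)])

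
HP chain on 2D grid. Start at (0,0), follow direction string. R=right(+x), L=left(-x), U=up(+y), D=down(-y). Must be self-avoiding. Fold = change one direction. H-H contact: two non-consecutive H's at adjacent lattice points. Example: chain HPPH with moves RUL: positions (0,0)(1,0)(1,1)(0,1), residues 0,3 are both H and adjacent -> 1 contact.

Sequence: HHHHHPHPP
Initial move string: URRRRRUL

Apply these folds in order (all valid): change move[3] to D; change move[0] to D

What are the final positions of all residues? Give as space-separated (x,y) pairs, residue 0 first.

Answer: (0,0) (0,-1) (1,-1) (2,-1) (2,-2) (3,-2) (4,-2) (4,-1) (3,-1)

Derivation:
Initial moves: URRRRRUL
Fold: move[3]->D => URRDRRUL (positions: [(0, 0), (0, 1), (1, 1), (2, 1), (2, 0), (3, 0), (4, 0), (4, 1), (3, 1)])
Fold: move[0]->D => DRRDRRUL (positions: [(0, 0), (0, -1), (1, -1), (2, -1), (2, -2), (3, -2), (4, -2), (4, -1), (3, -1)])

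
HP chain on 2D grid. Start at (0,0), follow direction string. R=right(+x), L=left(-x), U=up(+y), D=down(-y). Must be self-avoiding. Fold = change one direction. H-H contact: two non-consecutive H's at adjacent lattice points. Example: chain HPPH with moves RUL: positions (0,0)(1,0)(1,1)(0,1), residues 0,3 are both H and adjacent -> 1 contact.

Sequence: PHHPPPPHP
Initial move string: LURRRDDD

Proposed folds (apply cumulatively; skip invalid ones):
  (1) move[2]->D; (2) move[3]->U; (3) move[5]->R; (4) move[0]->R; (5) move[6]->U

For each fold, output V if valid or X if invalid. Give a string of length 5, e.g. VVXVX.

Initial: LURRRDDD -> [(0, 0), (-1, 0), (-1, 1), (0, 1), (1, 1), (2, 1), (2, 0), (2, -1), (2, -2)]
Fold 1: move[2]->D => LUDRRDDD INVALID (collision), skipped
Fold 2: move[3]->U => LURURDDD VALID
Fold 3: move[5]->R => LURURRDD VALID
Fold 4: move[0]->R => RURURRDD VALID
Fold 5: move[6]->U => RURURRUD INVALID (collision), skipped

Answer: XVVVX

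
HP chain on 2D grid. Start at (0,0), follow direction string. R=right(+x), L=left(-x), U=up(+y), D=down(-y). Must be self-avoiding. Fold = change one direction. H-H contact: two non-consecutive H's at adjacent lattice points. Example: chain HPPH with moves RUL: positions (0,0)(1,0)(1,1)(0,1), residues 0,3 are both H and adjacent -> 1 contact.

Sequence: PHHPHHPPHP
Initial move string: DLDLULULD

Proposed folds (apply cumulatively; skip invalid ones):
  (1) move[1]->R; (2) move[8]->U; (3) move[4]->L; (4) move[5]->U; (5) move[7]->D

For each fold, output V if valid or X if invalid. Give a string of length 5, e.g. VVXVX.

Answer: XVVVX

Derivation:
Initial: DLDLULULD -> [(0, 0), (0, -1), (-1, -1), (-1, -2), (-2, -2), (-2, -1), (-3, -1), (-3, 0), (-4, 0), (-4, -1)]
Fold 1: move[1]->R => DRDLULULD INVALID (collision), skipped
Fold 2: move[8]->U => DLDLULULU VALID
Fold 3: move[4]->L => DLDLLLULU VALID
Fold 4: move[5]->U => DLDLLUULU VALID
Fold 5: move[7]->D => DLDLLUUDU INVALID (collision), skipped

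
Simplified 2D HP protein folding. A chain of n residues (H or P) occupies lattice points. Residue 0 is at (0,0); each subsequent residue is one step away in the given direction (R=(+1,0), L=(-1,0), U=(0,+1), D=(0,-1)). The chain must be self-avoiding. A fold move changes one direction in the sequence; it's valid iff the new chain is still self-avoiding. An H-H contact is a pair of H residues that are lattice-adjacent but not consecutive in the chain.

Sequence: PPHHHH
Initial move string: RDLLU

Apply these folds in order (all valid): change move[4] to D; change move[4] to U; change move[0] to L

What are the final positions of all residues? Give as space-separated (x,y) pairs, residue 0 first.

Initial moves: RDLLU
Fold: move[4]->D => RDLLD (positions: [(0, 0), (1, 0), (1, -1), (0, -1), (-1, -1), (-1, -2)])
Fold: move[4]->U => RDLLU (positions: [(0, 0), (1, 0), (1, -1), (0, -1), (-1, -1), (-1, 0)])
Fold: move[0]->L => LDLLU (positions: [(0, 0), (-1, 0), (-1, -1), (-2, -1), (-3, -1), (-3, 0)])

Answer: (0,0) (-1,0) (-1,-1) (-2,-1) (-3,-1) (-3,0)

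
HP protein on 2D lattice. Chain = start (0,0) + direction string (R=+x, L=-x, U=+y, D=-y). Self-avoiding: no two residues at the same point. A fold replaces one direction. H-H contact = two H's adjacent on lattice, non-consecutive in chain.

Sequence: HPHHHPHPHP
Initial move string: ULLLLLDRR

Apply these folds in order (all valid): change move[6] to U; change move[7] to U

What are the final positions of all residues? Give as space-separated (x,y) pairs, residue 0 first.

Answer: (0,0) (0,1) (-1,1) (-2,1) (-3,1) (-4,1) (-5,1) (-5,2) (-5,3) (-4,3)

Derivation:
Initial moves: ULLLLLDRR
Fold: move[6]->U => ULLLLLURR (positions: [(0, 0), (0, 1), (-1, 1), (-2, 1), (-3, 1), (-4, 1), (-5, 1), (-5, 2), (-4, 2), (-3, 2)])
Fold: move[7]->U => ULLLLLUUR (positions: [(0, 0), (0, 1), (-1, 1), (-2, 1), (-3, 1), (-4, 1), (-5, 1), (-5, 2), (-5, 3), (-4, 3)])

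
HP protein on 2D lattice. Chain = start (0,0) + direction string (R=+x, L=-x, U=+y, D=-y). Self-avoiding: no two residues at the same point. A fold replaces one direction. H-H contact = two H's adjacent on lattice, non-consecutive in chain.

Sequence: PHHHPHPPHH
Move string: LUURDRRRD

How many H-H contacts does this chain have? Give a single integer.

Answer: 1

Derivation:
Positions: [(0, 0), (-1, 0), (-1, 1), (-1, 2), (0, 2), (0, 1), (1, 1), (2, 1), (3, 1), (3, 0)]
H-H contact: residue 2 @(-1,1) - residue 5 @(0, 1)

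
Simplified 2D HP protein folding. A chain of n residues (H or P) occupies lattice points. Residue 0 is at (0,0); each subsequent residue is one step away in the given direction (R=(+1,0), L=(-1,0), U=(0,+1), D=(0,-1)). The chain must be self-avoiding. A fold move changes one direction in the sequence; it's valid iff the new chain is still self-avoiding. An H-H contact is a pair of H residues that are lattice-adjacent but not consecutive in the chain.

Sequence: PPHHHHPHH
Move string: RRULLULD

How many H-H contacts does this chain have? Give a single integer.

Positions: [(0, 0), (1, 0), (2, 0), (2, 1), (1, 1), (0, 1), (0, 2), (-1, 2), (-1, 1)]
H-H contact: residue 5 @(0,1) - residue 8 @(-1, 1)

Answer: 1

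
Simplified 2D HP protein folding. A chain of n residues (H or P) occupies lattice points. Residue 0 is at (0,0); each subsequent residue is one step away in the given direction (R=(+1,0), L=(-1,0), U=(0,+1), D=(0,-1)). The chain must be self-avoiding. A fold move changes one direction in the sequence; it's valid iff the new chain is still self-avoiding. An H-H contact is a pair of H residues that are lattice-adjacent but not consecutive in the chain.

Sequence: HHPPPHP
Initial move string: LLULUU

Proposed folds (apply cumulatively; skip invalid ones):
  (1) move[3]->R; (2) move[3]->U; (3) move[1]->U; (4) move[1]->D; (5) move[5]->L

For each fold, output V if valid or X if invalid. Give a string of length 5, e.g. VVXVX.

Answer: VVVXV

Derivation:
Initial: LLULUU -> [(0, 0), (-1, 0), (-2, 0), (-2, 1), (-3, 1), (-3, 2), (-3, 3)]
Fold 1: move[3]->R => LLURUU VALID
Fold 2: move[3]->U => LLUUUU VALID
Fold 3: move[1]->U => LUUUUU VALID
Fold 4: move[1]->D => LDUUUU INVALID (collision), skipped
Fold 5: move[5]->L => LUUUUL VALID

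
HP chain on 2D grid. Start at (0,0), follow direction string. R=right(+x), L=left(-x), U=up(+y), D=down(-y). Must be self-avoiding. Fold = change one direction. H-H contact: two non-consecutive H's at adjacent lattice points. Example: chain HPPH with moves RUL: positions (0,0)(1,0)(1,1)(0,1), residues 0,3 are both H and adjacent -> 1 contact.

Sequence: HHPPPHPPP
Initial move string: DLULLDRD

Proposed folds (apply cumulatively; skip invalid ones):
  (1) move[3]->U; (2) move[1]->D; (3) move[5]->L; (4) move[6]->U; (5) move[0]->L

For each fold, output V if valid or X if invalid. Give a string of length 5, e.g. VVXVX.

Initial: DLULLDRD -> [(0, 0), (0, -1), (-1, -1), (-1, 0), (-2, 0), (-3, 0), (-3, -1), (-2, -1), (-2, -2)]
Fold 1: move[3]->U => DLUULDRD INVALID (collision), skipped
Fold 2: move[1]->D => DDULLDRD INVALID (collision), skipped
Fold 3: move[5]->L => DLULLLRD INVALID (collision), skipped
Fold 4: move[6]->U => DLULLDUD INVALID (collision), skipped
Fold 5: move[0]->L => LLULLDRD VALID

Answer: XXXXV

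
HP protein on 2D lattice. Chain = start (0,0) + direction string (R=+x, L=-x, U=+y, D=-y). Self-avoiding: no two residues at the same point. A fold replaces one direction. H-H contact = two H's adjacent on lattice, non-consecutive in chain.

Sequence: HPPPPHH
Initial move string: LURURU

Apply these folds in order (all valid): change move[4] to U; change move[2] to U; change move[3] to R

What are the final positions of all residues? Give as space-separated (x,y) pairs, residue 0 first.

Answer: (0,0) (-1,0) (-1,1) (-1,2) (0,2) (0,3) (0,4)

Derivation:
Initial moves: LURURU
Fold: move[4]->U => LURUUU (positions: [(0, 0), (-1, 0), (-1, 1), (0, 1), (0, 2), (0, 3), (0, 4)])
Fold: move[2]->U => LUUUUU (positions: [(0, 0), (-1, 0), (-1, 1), (-1, 2), (-1, 3), (-1, 4), (-1, 5)])
Fold: move[3]->R => LUURUU (positions: [(0, 0), (-1, 0), (-1, 1), (-1, 2), (0, 2), (0, 3), (0, 4)])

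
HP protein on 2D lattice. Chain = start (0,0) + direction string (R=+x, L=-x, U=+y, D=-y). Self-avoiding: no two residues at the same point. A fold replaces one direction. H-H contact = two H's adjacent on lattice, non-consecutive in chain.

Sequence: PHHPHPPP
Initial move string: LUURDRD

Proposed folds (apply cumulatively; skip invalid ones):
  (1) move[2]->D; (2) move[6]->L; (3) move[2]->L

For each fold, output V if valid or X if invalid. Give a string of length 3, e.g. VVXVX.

Answer: XXX

Derivation:
Initial: LUURDRD -> [(0, 0), (-1, 0), (-1, 1), (-1, 2), (0, 2), (0, 1), (1, 1), (1, 0)]
Fold 1: move[2]->D => LUDRDRD INVALID (collision), skipped
Fold 2: move[6]->L => LUURDRL INVALID (collision), skipped
Fold 3: move[2]->L => LULRDRD INVALID (collision), skipped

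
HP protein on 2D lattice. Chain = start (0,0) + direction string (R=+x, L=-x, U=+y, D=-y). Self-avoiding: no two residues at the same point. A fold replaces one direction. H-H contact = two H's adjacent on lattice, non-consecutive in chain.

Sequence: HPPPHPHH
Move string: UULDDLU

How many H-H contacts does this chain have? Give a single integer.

Positions: [(0, 0), (0, 1), (0, 2), (-1, 2), (-1, 1), (-1, 0), (-2, 0), (-2, 1)]
H-H contact: residue 4 @(-1,1) - residue 7 @(-2, 1)

Answer: 1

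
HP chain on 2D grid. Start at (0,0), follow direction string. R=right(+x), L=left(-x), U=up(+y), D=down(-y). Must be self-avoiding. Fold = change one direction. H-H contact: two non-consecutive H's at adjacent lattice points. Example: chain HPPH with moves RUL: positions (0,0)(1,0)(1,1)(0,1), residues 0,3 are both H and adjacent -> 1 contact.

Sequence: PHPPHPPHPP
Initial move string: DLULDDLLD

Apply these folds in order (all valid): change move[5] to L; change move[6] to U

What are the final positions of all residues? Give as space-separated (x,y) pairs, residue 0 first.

Answer: (0,0) (0,-1) (-1,-1) (-1,0) (-2,0) (-2,-1) (-3,-1) (-3,0) (-4,0) (-4,-1)

Derivation:
Initial moves: DLULDDLLD
Fold: move[5]->L => DLULDLLLD (positions: [(0, 0), (0, -1), (-1, -1), (-1, 0), (-2, 0), (-2, -1), (-3, -1), (-4, -1), (-5, -1), (-5, -2)])
Fold: move[6]->U => DLULDLULD (positions: [(0, 0), (0, -1), (-1, -1), (-1, 0), (-2, 0), (-2, -1), (-3, -1), (-3, 0), (-4, 0), (-4, -1)])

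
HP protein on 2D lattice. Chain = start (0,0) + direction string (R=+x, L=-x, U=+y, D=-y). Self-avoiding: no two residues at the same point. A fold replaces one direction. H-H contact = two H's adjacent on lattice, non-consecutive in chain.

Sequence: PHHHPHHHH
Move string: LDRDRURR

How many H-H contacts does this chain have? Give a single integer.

Answer: 1

Derivation:
Positions: [(0, 0), (-1, 0), (-1, -1), (0, -1), (0, -2), (1, -2), (1, -1), (2, -1), (3, -1)]
H-H contact: residue 3 @(0,-1) - residue 6 @(1, -1)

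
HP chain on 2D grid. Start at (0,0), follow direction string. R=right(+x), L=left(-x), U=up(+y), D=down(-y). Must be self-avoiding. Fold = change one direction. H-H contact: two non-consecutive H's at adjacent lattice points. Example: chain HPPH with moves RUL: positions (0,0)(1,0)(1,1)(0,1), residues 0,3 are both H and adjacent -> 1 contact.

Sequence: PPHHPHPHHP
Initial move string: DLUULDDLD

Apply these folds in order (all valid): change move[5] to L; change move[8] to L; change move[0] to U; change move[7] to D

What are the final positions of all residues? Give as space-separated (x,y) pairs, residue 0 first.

Initial moves: DLUULDDLD
Fold: move[5]->L => DLUULLDLD (positions: [(0, 0), (0, -1), (-1, -1), (-1, 0), (-1, 1), (-2, 1), (-3, 1), (-3, 0), (-4, 0), (-4, -1)])
Fold: move[8]->L => DLUULLDLL (positions: [(0, 0), (0, -1), (-1, -1), (-1, 0), (-1, 1), (-2, 1), (-3, 1), (-3, 0), (-4, 0), (-5, 0)])
Fold: move[0]->U => ULUULLDLL (positions: [(0, 0), (0, 1), (-1, 1), (-1, 2), (-1, 3), (-2, 3), (-3, 3), (-3, 2), (-4, 2), (-5, 2)])
Fold: move[7]->D => ULUULLDDL (positions: [(0, 0), (0, 1), (-1, 1), (-1, 2), (-1, 3), (-2, 3), (-3, 3), (-3, 2), (-3, 1), (-4, 1)])

Answer: (0,0) (0,1) (-1,1) (-1,2) (-1,3) (-2,3) (-3,3) (-3,2) (-3,1) (-4,1)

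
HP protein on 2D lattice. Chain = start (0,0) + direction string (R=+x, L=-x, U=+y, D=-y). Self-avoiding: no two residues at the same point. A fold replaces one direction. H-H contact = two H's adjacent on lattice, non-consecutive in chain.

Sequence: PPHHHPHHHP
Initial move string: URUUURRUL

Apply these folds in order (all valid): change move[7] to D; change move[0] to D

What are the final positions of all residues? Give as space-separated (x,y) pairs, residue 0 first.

Initial moves: URUUURRUL
Fold: move[7]->D => URUUURRDL (positions: [(0, 0), (0, 1), (1, 1), (1, 2), (1, 3), (1, 4), (2, 4), (3, 4), (3, 3), (2, 3)])
Fold: move[0]->D => DRUUURRDL (positions: [(0, 0), (0, -1), (1, -1), (1, 0), (1, 1), (1, 2), (2, 2), (3, 2), (3, 1), (2, 1)])

Answer: (0,0) (0,-1) (1,-1) (1,0) (1,1) (1,2) (2,2) (3,2) (3,1) (2,1)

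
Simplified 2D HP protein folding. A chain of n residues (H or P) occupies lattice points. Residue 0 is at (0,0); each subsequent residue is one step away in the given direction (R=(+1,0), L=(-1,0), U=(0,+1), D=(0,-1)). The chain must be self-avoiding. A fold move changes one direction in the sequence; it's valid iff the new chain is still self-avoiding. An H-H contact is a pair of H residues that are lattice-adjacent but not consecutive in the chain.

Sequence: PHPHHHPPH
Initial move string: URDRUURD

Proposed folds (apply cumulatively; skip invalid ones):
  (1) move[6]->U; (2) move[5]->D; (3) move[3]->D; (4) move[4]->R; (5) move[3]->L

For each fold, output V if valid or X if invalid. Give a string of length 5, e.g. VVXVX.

Initial: URDRUURD -> [(0, 0), (0, 1), (1, 1), (1, 0), (2, 0), (2, 1), (2, 2), (3, 2), (3, 1)]
Fold 1: move[6]->U => URDRUUUD INVALID (collision), skipped
Fold 2: move[5]->D => URDRUDRD INVALID (collision), skipped
Fold 3: move[3]->D => URDDUURD INVALID (collision), skipped
Fold 4: move[4]->R => URDRRURD VALID
Fold 5: move[3]->L => URDLRURD INVALID (collision), skipped

Answer: XXXVX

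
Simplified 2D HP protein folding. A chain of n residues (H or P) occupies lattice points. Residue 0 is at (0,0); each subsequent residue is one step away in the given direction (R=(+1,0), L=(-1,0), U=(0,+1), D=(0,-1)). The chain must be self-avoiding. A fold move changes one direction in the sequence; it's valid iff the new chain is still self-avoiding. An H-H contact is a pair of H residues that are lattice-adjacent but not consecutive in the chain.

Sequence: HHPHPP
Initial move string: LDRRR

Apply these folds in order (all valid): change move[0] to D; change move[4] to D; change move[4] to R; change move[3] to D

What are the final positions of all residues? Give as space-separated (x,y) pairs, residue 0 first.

Initial moves: LDRRR
Fold: move[0]->D => DDRRR (positions: [(0, 0), (0, -1), (0, -2), (1, -2), (2, -2), (3, -2)])
Fold: move[4]->D => DDRRD (positions: [(0, 0), (0, -1), (0, -2), (1, -2), (2, -2), (2, -3)])
Fold: move[4]->R => DDRRR (positions: [(0, 0), (0, -1), (0, -2), (1, -2), (2, -2), (3, -2)])
Fold: move[3]->D => DDRDR (positions: [(0, 0), (0, -1), (0, -2), (1, -2), (1, -3), (2, -3)])

Answer: (0,0) (0,-1) (0,-2) (1,-2) (1,-3) (2,-3)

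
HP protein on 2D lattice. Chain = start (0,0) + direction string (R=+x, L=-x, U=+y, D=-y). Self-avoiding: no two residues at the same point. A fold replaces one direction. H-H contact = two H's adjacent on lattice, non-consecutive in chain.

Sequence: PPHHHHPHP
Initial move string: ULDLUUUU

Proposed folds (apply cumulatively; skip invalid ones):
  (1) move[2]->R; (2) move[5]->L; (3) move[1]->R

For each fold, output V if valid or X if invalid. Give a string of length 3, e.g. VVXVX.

Answer: XVX

Derivation:
Initial: ULDLUUUU -> [(0, 0), (0, 1), (-1, 1), (-1, 0), (-2, 0), (-2, 1), (-2, 2), (-2, 3), (-2, 4)]
Fold 1: move[2]->R => ULRLUUUU INVALID (collision), skipped
Fold 2: move[5]->L => ULDLULUU VALID
Fold 3: move[1]->R => URDLULUU INVALID (collision), skipped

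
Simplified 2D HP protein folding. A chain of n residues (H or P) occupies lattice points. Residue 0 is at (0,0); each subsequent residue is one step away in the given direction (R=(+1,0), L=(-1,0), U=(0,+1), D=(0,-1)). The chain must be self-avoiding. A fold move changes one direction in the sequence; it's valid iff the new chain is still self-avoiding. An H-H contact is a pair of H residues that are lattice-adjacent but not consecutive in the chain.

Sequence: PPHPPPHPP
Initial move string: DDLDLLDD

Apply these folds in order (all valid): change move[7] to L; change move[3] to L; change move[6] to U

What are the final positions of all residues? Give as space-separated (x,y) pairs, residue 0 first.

Initial moves: DDLDLLDD
Fold: move[7]->L => DDLDLLDL (positions: [(0, 0), (0, -1), (0, -2), (-1, -2), (-1, -3), (-2, -3), (-3, -3), (-3, -4), (-4, -4)])
Fold: move[3]->L => DDLLLLDL (positions: [(0, 0), (0, -1), (0, -2), (-1, -2), (-2, -2), (-3, -2), (-4, -2), (-4, -3), (-5, -3)])
Fold: move[6]->U => DDLLLLUL (positions: [(0, 0), (0, -1), (0, -2), (-1, -2), (-2, -2), (-3, -2), (-4, -2), (-4, -1), (-5, -1)])

Answer: (0,0) (0,-1) (0,-2) (-1,-2) (-2,-2) (-3,-2) (-4,-2) (-4,-1) (-5,-1)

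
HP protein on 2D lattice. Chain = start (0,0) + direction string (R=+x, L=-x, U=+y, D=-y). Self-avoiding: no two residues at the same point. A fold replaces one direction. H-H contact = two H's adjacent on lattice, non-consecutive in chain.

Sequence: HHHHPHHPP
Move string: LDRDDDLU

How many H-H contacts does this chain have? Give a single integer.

Answer: 1

Derivation:
Positions: [(0, 0), (-1, 0), (-1, -1), (0, -1), (0, -2), (0, -3), (0, -4), (-1, -4), (-1, -3)]
H-H contact: residue 0 @(0,0) - residue 3 @(0, -1)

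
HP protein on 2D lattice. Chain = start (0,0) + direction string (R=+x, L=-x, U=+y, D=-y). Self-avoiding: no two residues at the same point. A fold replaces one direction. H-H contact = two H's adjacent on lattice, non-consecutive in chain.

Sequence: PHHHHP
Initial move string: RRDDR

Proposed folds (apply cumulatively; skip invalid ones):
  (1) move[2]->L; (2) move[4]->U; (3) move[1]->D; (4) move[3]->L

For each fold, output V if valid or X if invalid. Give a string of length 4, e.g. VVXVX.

Answer: XXVX

Derivation:
Initial: RRDDR -> [(0, 0), (1, 0), (2, 0), (2, -1), (2, -2), (3, -2)]
Fold 1: move[2]->L => RRLDR INVALID (collision), skipped
Fold 2: move[4]->U => RRDDU INVALID (collision), skipped
Fold 3: move[1]->D => RDDDR VALID
Fold 4: move[3]->L => RDDLR INVALID (collision), skipped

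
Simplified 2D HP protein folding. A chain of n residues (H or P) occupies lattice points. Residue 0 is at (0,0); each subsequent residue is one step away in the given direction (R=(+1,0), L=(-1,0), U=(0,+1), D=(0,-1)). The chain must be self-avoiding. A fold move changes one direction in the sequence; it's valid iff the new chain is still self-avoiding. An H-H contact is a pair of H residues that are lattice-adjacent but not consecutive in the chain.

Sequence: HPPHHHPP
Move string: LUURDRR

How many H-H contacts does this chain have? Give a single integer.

Answer: 1

Derivation:
Positions: [(0, 0), (-1, 0), (-1, 1), (-1, 2), (0, 2), (0, 1), (1, 1), (2, 1)]
H-H contact: residue 0 @(0,0) - residue 5 @(0, 1)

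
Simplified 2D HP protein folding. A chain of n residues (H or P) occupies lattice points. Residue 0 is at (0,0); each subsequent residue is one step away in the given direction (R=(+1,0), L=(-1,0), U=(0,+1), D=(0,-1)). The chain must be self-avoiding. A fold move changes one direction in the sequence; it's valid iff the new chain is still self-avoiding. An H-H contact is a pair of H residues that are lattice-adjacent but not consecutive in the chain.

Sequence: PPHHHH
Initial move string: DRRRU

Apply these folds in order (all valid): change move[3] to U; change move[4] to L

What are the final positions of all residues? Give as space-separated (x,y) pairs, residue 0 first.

Answer: (0,0) (0,-1) (1,-1) (2,-1) (2,0) (1,0)

Derivation:
Initial moves: DRRRU
Fold: move[3]->U => DRRUU (positions: [(0, 0), (0, -1), (1, -1), (2, -1), (2, 0), (2, 1)])
Fold: move[4]->L => DRRUL (positions: [(0, 0), (0, -1), (1, -1), (2, -1), (2, 0), (1, 0)])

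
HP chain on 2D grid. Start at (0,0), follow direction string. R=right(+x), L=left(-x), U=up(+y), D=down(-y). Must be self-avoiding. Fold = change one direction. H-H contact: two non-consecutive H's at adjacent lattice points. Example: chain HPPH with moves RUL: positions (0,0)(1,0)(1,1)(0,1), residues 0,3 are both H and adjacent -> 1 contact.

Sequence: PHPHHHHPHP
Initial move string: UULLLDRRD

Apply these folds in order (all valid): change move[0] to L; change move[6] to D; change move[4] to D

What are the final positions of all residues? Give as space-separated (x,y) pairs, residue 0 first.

Answer: (0,0) (-1,0) (-1,1) (-2,1) (-3,1) (-3,0) (-3,-1) (-3,-2) (-2,-2) (-2,-3)

Derivation:
Initial moves: UULLLDRRD
Fold: move[0]->L => LULLLDRRD (positions: [(0, 0), (-1, 0), (-1, 1), (-2, 1), (-3, 1), (-4, 1), (-4, 0), (-3, 0), (-2, 0), (-2, -1)])
Fold: move[6]->D => LULLLDDRD (positions: [(0, 0), (-1, 0), (-1, 1), (-2, 1), (-3, 1), (-4, 1), (-4, 0), (-4, -1), (-3, -1), (-3, -2)])
Fold: move[4]->D => LULLDDDRD (positions: [(0, 0), (-1, 0), (-1, 1), (-2, 1), (-3, 1), (-3, 0), (-3, -1), (-3, -2), (-2, -2), (-2, -3)])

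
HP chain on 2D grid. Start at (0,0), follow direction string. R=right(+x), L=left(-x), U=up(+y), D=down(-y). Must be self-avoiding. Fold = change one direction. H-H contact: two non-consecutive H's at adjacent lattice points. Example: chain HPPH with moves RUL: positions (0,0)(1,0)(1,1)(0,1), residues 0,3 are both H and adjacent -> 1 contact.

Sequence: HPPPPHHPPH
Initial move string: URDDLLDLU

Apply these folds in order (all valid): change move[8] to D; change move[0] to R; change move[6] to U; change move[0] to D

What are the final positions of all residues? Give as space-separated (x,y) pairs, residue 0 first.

Answer: (0,0) (0,-1) (1,-1) (1,-2) (1,-3) (0,-3) (-1,-3) (-1,-2) (-2,-2) (-2,-3)

Derivation:
Initial moves: URDDLLDLU
Fold: move[8]->D => URDDLLDLD (positions: [(0, 0), (0, 1), (1, 1), (1, 0), (1, -1), (0, -1), (-1, -1), (-1, -2), (-2, -2), (-2, -3)])
Fold: move[0]->R => RRDDLLDLD (positions: [(0, 0), (1, 0), (2, 0), (2, -1), (2, -2), (1, -2), (0, -2), (0, -3), (-1, -3), (-1, -4)])
Fold: move[6]->U => RRDDLLULD (positions: [(0, 0), (1, 0), (2, 0), (2, -1), (2, -2), (1, -2), (0, -2), (0, -1), (-1, -1), (-1, -2)])
Fold: move[0]->D => DRDDLLULD (positions: [(0, 0), (0, -1), (1, -1), (1, -2), (1, -3), (0, -3), (-1, -3), (-1, -2), (-2, -2), (-2, -3)])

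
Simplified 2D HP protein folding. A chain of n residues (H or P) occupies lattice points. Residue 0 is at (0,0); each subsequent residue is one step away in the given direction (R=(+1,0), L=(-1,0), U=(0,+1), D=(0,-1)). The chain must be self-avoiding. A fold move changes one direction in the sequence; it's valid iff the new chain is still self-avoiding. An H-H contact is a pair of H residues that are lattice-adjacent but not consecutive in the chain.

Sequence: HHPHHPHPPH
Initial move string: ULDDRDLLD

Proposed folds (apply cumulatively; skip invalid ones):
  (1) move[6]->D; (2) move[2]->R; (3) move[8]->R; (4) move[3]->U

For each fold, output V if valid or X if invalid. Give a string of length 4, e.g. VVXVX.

Answer: VXXX

Derivation:
Initial: ULDDRDLLD -> [(0, 0), (0, 1), (-1, 1), (-1, 0), (-1, -1), (0, -1), (0, -2), (-1, -2), (-2, -2), (-2, -3)]
Fold 1: move[6]->D => ULDDRDDLD VALID
Fold 2: move[2]->R => ULRDRDDLD INVALID (collision), skipped
Fold 3: move[8]->R => ULDDRDDLR INVALID (collision), skipped
Fold 4: move[3]->U => ULDURDDLD INVALID (collision), skipped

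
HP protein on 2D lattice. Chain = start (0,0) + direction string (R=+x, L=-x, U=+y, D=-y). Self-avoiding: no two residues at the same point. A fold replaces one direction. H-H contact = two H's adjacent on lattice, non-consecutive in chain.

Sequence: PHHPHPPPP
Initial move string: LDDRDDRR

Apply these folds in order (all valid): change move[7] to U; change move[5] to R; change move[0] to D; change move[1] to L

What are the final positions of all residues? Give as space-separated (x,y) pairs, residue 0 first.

Initial moves: LDDRDDRR
Fold: move[7]->U => LDDRDDRU (positions: [(0, 0), (-1, 0), (-1, -1), (-1, -2), (0, -2), (0, -3), (0, -4), (1, -4), (1, -3)])
Fold: move[5]->R => LDDRDRRU (positions: [(0, 0), (-1, 0), (-1, -1), (-1, -2), (0, -2), (0, -3), (1, -3), (2, -3), (2, -2)])
Fold: move[0]->D => DDDRDRRU (positions: [(0, 0), (0, -1), (0, -2), (0, -3), (1, -3), (1, -4), (2, -4), (3, -4), (3, -3)])
Fold: move[1]->L => DLDRDRRU (positions: [(0, 0), (0, -1), (-1, -1), (-1, -2), (0, -2), (0, -3), (1, -3), (2, -3), (2, -2)])

Answer: (0,0) (0,-1) (-1,-1) (-1,-2) (0,-2) (0,-3) (1,-3) (2,-3) (2,-2)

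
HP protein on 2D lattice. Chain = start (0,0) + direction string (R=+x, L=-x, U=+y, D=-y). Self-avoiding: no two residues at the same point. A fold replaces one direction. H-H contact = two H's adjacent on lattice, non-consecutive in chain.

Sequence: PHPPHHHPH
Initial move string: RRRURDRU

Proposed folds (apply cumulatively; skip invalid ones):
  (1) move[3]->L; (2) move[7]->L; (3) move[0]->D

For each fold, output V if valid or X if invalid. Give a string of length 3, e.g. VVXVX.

Answer: XXV

Derivation:
Initial: RRRURDRU -> [(0, 0), (1, 0), (2, 0), (3, 0), (3, 1), (4, 1), (4, 0), (5, 0), (5, 1)]
Fold 1: move[3]->L => RRRLRDRU INVALID (collision), skipped
Fold 2: move[7]->L => RRRURDRL INVALID (collision), skipped
Fold 3: move[0]->D => DRRURDRU VALID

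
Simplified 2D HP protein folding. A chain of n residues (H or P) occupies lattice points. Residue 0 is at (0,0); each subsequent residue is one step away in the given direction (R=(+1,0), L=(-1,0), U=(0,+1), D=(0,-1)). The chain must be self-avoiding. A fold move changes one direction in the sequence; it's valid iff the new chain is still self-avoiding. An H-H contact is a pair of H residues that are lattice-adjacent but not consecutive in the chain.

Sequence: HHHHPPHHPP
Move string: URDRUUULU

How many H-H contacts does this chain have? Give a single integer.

Answer: 1

Derivation:
Positions: [(0, 0), (0, 1), (1, 1), (1, 0), (2, 0), (2, 1), (2, 2), (2, 3), (1, 3), (1, 4)]
H-H contact: residue 0 @(0,0) - residue 3 @(1, 0)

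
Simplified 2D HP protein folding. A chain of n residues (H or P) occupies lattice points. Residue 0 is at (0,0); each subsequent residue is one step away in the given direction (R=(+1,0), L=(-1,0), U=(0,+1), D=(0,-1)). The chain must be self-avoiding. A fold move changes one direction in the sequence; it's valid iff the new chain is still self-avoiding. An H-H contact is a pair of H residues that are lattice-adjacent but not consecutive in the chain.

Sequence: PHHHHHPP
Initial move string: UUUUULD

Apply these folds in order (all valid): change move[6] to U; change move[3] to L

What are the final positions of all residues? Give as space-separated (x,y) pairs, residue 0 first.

Answer: (0,0) (0,1) (0,2) (0,3) (-1,3) (-1,4) (-2,4) (-2,5)

Derivation:
Initial moves: UUUUULD
Fold: move[6]->U => UUUUULU (positions: [(0, 0), (0, 1), (0, 2), (0, 3), (0, 4), (0, 5), (-1, 5), (-1, 6)])
Fold: move[3]->L => UUULULU (positions: [(0, 0), (0, 1), (0, 2), (0, 3), (-1, 3), (-1, 4), (-2, 4), (-2, 5)])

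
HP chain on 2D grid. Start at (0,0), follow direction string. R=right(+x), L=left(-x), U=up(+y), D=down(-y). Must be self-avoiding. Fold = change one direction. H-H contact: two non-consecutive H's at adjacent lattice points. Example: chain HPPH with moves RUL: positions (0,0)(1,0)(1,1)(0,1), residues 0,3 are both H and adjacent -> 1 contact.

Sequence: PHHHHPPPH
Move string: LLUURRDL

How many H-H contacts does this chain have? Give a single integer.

Positions: [(0, 0), (-1, 0), (-2, 0), (-2, 1), (-2, 2), (-1, 2), (0, 2), (0, 1), (-1, 1)]
H-H contact: residue 1 @(-1,0) - residue 8 @(-1, 1)
H-H contact: residue 3 @(-2,1) - residue 8 @(-1, 1)

Answer: 2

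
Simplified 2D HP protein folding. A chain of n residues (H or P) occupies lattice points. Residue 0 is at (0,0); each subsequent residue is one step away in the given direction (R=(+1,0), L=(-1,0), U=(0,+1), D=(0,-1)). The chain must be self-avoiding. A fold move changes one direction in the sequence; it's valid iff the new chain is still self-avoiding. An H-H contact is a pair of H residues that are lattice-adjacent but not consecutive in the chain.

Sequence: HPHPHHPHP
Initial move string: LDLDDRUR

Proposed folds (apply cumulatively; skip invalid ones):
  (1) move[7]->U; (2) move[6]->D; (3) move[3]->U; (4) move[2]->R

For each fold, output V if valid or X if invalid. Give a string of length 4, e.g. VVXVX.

Initial: LDLDDRUR -> [(0, 0), (-1, 0), (-1, -1), (-2, -1), (-2, -2), (-2, -3), (-1, -3), (-1, -2), (0, -2)]
Fold 1: move[7]->U => LDLDDRUU INVALID (collision), skipped
Fold 2: move[6]->D => LDLDDRDR VALID
Fold 3: move[3]->U => LDLUDRDR INVALID (collision), skipped
Fold 4: move[2]->R => LDRDDRDR VALID

Answer: XVXV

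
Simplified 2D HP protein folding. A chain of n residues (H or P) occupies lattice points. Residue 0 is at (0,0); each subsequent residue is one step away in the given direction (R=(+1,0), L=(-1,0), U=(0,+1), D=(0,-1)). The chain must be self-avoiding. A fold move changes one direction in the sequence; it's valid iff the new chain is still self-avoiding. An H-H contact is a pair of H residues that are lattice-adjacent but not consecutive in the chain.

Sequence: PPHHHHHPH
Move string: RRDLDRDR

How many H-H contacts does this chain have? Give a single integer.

Answer: 1

Derivation:
Positions: [(0, 0), (1, 0), (2, 0), (2, -1), (1, -1), (1, -2), (2, -2), (2, -3), (3, -3)]
H-H contact: residue 3 @(2,-1) - residue 6 @(2, -2)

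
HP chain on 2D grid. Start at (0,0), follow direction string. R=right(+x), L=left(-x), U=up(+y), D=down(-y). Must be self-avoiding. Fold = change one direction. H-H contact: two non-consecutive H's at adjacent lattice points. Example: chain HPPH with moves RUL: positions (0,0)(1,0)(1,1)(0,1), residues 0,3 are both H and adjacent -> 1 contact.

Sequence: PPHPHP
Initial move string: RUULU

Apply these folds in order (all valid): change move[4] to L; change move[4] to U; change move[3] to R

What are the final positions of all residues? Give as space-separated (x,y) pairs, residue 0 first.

Initial moves: RUULU
Fold: move[4]->L => RUULL (positions: [(0, 0), (1, 0), (1, 1), (1, 2), (0, 2), (-1, 2)])
Fold: move[4]->U => RUULU (positions: [(0, 0), (1, 0), (1, 1), (1, 2), (0, 2), (0, 3)])
Fold: move[3]->R => RUURU (positions: [(0, 0), (1, 0), (1, 1), (1, 2), (2, 2), (2, 3)])

Answer: (0,0) (1,0) (1,1) (1,2) (2,2) (2,3)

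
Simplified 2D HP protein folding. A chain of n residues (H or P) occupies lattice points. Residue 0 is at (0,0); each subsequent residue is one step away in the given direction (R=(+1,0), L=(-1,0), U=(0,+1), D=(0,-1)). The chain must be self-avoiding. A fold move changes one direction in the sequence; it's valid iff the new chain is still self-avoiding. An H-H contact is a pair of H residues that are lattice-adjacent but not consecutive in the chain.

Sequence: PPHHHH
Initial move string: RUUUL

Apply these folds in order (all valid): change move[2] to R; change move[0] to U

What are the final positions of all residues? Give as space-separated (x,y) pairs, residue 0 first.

Initial moves: RUUUL
Fold: move[2]->R => RURUL (positions: [(0, 0), (1, 0), (1, 1), (2, 1), (2, 2), (1, 2)])
Fold: move[0]->U => UURUL (positions: [(0, 0), (0, 1), (0, 2), (1, 2), (1, 3), (0, 3)])

Answer: (0,0) (0,1) (0,2) (1,2) (1,3) (0,3)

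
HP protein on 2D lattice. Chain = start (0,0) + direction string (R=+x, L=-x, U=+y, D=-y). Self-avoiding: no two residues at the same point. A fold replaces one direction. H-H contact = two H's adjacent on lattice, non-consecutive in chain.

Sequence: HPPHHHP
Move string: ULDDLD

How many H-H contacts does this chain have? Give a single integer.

Positions: [(0, 0), (0, 1), (-1, 1), (-1, 0), (-1, -1), (-2, -1), (-2, -2)]
H-H contact: residue 0 @(0,0) - residue 3 @(-1, 0)

Answer: 1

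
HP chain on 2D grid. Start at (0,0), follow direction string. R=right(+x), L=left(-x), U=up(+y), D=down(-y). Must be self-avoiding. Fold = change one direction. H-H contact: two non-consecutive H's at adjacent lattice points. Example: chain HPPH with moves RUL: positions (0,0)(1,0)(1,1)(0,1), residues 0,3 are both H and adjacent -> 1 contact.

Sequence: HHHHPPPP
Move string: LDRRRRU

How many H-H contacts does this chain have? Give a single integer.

Answer: 1

Derivation:
Positions: [(0, 0), (-1, 0), (-1, -1), (0, -1), (1, -1), (2, -1), (3, -1), (3, 0)]
H-H contact: residue 0 @(0,0) - residue 3 @(0, -1)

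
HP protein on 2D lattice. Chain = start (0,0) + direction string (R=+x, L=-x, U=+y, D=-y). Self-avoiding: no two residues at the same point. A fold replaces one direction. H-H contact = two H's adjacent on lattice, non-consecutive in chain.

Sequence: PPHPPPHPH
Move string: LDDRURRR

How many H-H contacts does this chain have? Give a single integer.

Positions: [(0, 0), (-1, 0), (-1, -1), (-1, -2), (0, -2), (0, -1), (1, -1), (2, -1), (3, -1)]
No H-H contacts found.

Answer: 0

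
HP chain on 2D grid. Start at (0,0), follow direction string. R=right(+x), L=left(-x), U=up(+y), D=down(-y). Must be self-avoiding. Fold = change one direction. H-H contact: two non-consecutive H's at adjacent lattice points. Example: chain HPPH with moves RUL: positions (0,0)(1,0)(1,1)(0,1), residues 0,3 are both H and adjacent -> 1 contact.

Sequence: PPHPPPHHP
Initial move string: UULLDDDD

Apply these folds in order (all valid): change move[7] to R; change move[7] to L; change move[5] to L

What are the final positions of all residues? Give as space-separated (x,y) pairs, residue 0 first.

Answer: (0,0) (0,1) (0,2) (-1,2) (-2,2) (-2,1) (-3,1) (-3,0) (-4,0)

Derivation:
Initial moves: UULLDDDD
Fold: move[7]->R => UULLDDDR (positions: [(0, 0), (0, 1), (0, 2), (-1, 2), (-2, 2), (-2, 1), (-2, 0), (-2, -1), (-1, -1)])
Fold: move[7]->L => UULLDDDL (positions: [(0, 0), (0, 1), (0, 2), (-1, 2), (-2, 2), (-2, 1), (-2, 0), (-2, -1), (-3, -1)])
Fold: move[5]->L => UULLDLDL (positions: [(0, 0), (0, 1), (0, 2), (-1, 2), (-2, 2), (-2, 1), (-3, 1), (-3, 0), (-4, 0)])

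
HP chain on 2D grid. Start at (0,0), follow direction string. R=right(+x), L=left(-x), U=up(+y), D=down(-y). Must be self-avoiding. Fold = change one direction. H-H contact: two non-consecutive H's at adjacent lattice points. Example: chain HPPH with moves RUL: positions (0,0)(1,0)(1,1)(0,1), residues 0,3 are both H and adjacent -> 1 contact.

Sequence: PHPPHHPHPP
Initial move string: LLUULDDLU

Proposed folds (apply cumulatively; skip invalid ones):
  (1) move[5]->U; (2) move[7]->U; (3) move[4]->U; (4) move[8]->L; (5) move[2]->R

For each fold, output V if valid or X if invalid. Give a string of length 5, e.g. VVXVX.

Initial: LLUULDDLU -> [(0, 0), (-1, 0), (-2, 0), (-2, 1), (-2, 2), (-3, 2), (-3, 1), (-3, 0), (-4, 0), (-4, 1)]
Fold 1: move[5]->U => LLUULUDLU INVALID (collision), skipped
Fold 2: move[7]->U => LLUULDDUU INVALID (collision), skipped
Fold 3: move[4]->U => LLUUUDDLU INVALID (collision), skipped
Fold 4: move[8]->L => LLUULDDLL VALID
Fold 5: move[2]->R => LLRULDDLL INVALID (collision), skipped

Answer: XXXVX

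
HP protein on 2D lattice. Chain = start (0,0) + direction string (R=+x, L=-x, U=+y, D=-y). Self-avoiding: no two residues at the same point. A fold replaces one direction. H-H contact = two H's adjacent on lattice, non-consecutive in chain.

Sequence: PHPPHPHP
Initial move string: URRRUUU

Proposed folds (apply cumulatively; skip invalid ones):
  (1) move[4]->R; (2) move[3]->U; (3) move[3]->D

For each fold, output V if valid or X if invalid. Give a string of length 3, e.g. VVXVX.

Answer: VVV

Derivation:
Initial: URRRUUU -> [(0, 0), (0, 1), (1, 1), (2, 1), (3, 1), (3, 2), (3, 3), (3, 4)]
Fold 1: move[4]->R => URRRRUU VALID
Fold 2: move[3]->U => URRURUU VALID
Fold 3: move[3]->D => URRDRUU VALID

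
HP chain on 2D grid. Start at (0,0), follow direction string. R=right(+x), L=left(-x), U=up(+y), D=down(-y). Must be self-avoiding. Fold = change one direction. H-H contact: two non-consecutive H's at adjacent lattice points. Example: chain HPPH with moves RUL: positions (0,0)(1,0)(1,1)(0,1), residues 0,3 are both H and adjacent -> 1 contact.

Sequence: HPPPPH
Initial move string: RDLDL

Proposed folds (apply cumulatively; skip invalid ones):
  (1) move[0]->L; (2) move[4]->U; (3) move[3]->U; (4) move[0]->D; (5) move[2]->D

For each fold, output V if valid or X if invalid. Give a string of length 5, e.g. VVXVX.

Answer: VXVVX

Derivation:
Initial: RDLDL -> [(0, 0), (1, 0), (1, -1), (0, -1), (0, -2), (-1, -2)]
Fold 1: move[0]->L => LDLDL VALID
Fold 2: move[4]->U => LDLDU INVALID (collision), skipped
Fold 3: move[3]->U => LDLUL VALID
Fold 4: move[0]->D => DDLUL VALID
Fold 5: move[2]->D => DDDUL INVALID (collision), skipped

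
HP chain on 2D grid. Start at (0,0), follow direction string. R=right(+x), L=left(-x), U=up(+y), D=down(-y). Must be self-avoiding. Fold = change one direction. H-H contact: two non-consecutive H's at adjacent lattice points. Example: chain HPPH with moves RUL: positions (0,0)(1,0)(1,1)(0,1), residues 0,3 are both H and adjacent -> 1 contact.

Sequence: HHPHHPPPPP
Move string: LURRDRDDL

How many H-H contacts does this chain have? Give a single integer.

Answer: 1

Derivation:
Positions: [(0, 0), (-1, 0), (-1, 1), (0, 1), (1, 1), (1, 0), (2, 0), (2, -1), (2, -2), (1, -2)]
H-H contact: residue 0 @(0,0) - residue 3 @(0, 1)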